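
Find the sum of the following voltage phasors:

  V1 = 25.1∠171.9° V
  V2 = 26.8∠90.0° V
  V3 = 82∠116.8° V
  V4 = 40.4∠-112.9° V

Step 1 — Convert each phasor to rectangular form:
  V1 = 25.1·(cos(171.9°) + j·sin(171.9°)) = -24.85 + j3.537 V
  V2 = 26.8·(cos(90.0°) + j·sin(90.0°)) = 0 + j26.8 V
  V3 = 82·(cos(116.8°) + j·sin(116.8°)) = -36.97 + j73.19 V
  V4 = 40.4·(cos(-112.9°) + j·sin(-112.9°)) = -15.72 - j37.22 V
Step 2 — Sum components: V_total = -77.54 + j66.31 V.
Step 3 — Convert to polar: |V_total| = 102 V, ∠V_total = 139.5°.

V_total = 102∠139.5° V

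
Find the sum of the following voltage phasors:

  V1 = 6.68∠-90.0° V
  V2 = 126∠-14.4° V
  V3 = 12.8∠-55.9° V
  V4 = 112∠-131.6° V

Step 1 — Convert each phasor to rectangular form:
  V1 = 6.68·(cos(-90.0°) + j·sin(-90.0°)) = 0 - j6.68 V
  V2 = 126·(cos(-14.4°) + j·sin(-14.4°)) = 122 - j31.33 V
  V3 = 12.8·(cos(-55.9°) + j·sin(-55.9°)) = 7.176 - j10.6 V
  V4 = 112·(cos(-131.6°) + j·sin(-131.6°)) = -74.36 - j83.75 V
Step 2 — Sum components: V_total = 54.86 - j132.4 V.
Step 3 — Convert to polar: |V_total| = 143.3 V, ∠V_total = -67.5°.

V_total = 143.3∠-67.5° V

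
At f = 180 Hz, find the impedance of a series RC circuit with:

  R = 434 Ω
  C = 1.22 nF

Step 1 — Angular frequency: ω = 2π·f = 2π·180 = 1131 rad/s.
Step 2 — Component impedances:
  R: Z = R = 434 Ω
  C: Z = 1/(jωC) = -j/(ω·C) = 0 - j7.247e+05 Ω
Step 3 — Series combination: Z_total = R + C = 434 - j7.247e+05 Ω = 7.247e+05∠-90.0° Ω.

Z = 434 - j7.247e+05 Ω = 7.247e+05∠-90.0° Ω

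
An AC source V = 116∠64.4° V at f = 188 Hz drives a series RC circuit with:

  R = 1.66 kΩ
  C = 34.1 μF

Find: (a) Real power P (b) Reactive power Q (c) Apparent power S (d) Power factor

Step 1 — Angular frequency: ω = 2π·f = 2π·188 = 1181 rad/s.
Step 2 — Component impedances:
  R: Z = R = 1660 Ω
  C: Z = 1/(jωC) = -j/(ω·C) = 0 - j24.83 Ω
Step 3 — Series combination: Z_total = R + C = 1660 - j24.83 Ω = 1660∠-0.9° Ω.
Step 4 — Source phasor: V = 116∠64.4° V = 50.12 + j104.6 V.
Step 5 — Current: I = V / Z = 0.02924 + j0.06346 A = 0.06987∠65.3° A.
Step 6 — Complex power: S = V·I* = 8.104 - j0.1212 VA.
Step 7 — Real power: P = Re(S) = 8.104 W.
Step 8 — Reactive power: Q = Im(S) = -0.1212 VAR.
Step 9 — Apparent power: |S| = 8.105 VA.
Step 10 — Power factor: PF = P/|S| = 0.9999 (leading).

(a) P = 8.104 W  (b) Q = -0.1212 VAR  (c) S = 8.105 VA  (d) PF = 0.9999 (leading)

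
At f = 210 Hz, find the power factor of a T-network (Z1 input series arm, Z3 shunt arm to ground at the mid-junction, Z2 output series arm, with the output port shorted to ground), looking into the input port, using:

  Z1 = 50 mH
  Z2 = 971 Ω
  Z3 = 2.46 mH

Step 1 — Angular frequency: ω = 2π·f = 2π·210 = 1319 rad/s.
Step 2 — Component impedances:
  Z1: Z = jωL = j·1319·0.05 = 0 + j65.97 Ω
  Z2: Z = R = 971 Ω
  Z3: Z = jωL = j·1319·0.00246 = 0 + j3.246 Ω
Step 3 — With the output port shorted to ground, the output series arm Z2 runs from the junction to ground; the shunt arm Z3 also runs from the junction to ground. They appear in parallel: Z3 || Z2 = 0.01085 + j3.246 Ω.
Step 4 — Series with input arm Z1: Z_in = Z1 + (Z3 || Z2) = 0.01085 + j69.22 Ω = 69.22∠90.0° Ω.
Step 5 — Power factor: PF = cos(φ) = Re(Z)/|Z| = 0.0108504/69.2193 = 0.0001568.
Step 6 — Type: Im(Z) = 69.22 ⇒ lagging (phase φ = 90.0°).

PF = 0.0001568 (lagging, φ = 90.0°)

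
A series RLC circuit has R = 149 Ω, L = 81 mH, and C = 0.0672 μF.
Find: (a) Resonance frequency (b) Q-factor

Step 1 — Resonance condition Im(Z)=0 gives ω₀ = 1/√(LC).
Step 2 — ω₀ = 1/√(0.081·6.72e-08) = 1.355e+04 rad/s.
Step 3 — f₀ = ω₀/(2π) = 2157 Hz.
Step 4 — Series Q: Q = ω₀L/R = 1.355e+04·0.081/149 = 7.368.

(a) f₀ = 2157 Hz  (b) Q = 7.368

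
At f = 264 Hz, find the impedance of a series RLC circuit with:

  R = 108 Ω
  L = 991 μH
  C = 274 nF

Step 1 — Angular frequency: ω = 2π·f = 2π·264 = 1659 rad/s.
Step 2 — Component impedances:
  R: Z = R = 108 Ω
  L: Z = jωL = j·1659·0.000991 = 0 + j1.644 Ω
  C: Z = 1/(jωC) = -j/(ω·C) = 0 - j2200 Ω
Step 3 — Series combination: Z_total = R + L + C = 108 - j2199 Ω = 2201∠-87.2° Ω.

Z = 108 - j2199 Ω = 2201∠-87.2° Ω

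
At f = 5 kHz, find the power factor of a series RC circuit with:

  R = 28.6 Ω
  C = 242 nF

Step 1 — Angular frequency: ω = 2π·f = 2π·5000 = 3.142e+04 rad/s.
Step 2 — Component impedances:
  R: Z = R = 28.6 Ω
  C: Z = 1/(jωC) = -j/(ω·C) = 0 - j131.5 Ω
Step 3 — Series combination: Z_total = R + C = 28.6 - j131.5 Ω = 134.6∠-77.7° Ω.
Step 4 — Power factor: PF = cos(φ) = Re(Z)/|Z| = 28.6/134.6 = 0.2125.
Step 5 — Type: Im(Z) = -131.5 ⇒ leading (phase φ = -77.7°).

PF = 0.2125 (leading, φ = -77.7°)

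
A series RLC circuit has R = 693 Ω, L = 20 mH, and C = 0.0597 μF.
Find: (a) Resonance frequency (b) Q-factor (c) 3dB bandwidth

Step 1 — Resonance condition Im(Z)=0 gives ω₀ = 1/√(LC).
Step 2 — ω₀ = 1/√(0.02·5.97e-08) = 2.894e+04 rad/s.
Step 3 — f₀ = ω₀/(2π) = 4606 Hz.
Step 4 — Series Q: Q = ω₀L/R = 2.894e+04·0.02/693 = 0.8352.
Step 5 — 3dB bandwidth: Δω = ω₀/Q = 3.465e+04 rad/s; BW = Δω/(2π) = 5515 Hz.

(a) f₀ = 4606 Hz  (b) Q = 0.8352  (c) BW = 5515 Hz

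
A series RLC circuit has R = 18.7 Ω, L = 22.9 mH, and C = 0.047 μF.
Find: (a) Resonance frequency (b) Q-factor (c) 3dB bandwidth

Step 1 — Resonance: ω₀ = 1/√(LC) = 1/√(0.0229·4.7e-08) = 3.048e+04 rad/s.
Step 2 — f₀ = ω₀/(2π) = 4851 Hz.
Step 3 — Series Q: Q = ω₀L/R = 3.048e+04·0.0229/18.7 = 37.33.
Step 4 — Bandwidth: Δω = ω₀/Q = 816.6 rad/s; BW = Δω/(2π) = 130 Hz.

(a) f₀ = 4851 Hz  (b) Q = 37.33  (c) BW = 130 Hz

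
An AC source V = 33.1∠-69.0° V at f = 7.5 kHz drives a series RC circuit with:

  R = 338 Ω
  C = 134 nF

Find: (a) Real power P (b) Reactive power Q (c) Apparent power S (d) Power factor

Step 1 — Angular frequency: ω = 2π·f = 2π·7500 = 4.712e+04 rad/s.
Step 2 — Component impedances:
  R: Z = R = 338 Ω
  C: Z = 1/(jωC) = -j/(ω·C) = 0 - j158.4 Ω
Step 3 — Series combination: Z_total = R + C = 338 - j158.4 Ω = 373.3∠-25.1° Ω.
Step 4 — Source phasor: V = 33.1∠-69.0° V = 11.86 - j30.9 V.
Step 5 — Current: I = V / Z = 0.0639 - j0.06148 A = 0.08868∠-43.9° A.
Step 6 — Complex power: S = V·I* = 2.658 - j1.245 VA.
Step 7 — Real power: P = Re(S) = 2.658 W.
Step 8 — Reactive power: Q = Im(S) = -1.245 VAR.
Step 9 — Apparent power: |S| = 2.935 VA.
Step 10 — Power factor: PF = P/|S| = 0.9055 (leading).

(a) P = 2.658 W  (b) Q = -1.245 VAR  (c) S = 2.935 VA  (d) PF = 0.9055 (leading)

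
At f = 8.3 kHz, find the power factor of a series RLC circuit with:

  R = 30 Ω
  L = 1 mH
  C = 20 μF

Step 1 — Angular frequency: ω = 2π·f = 2π·8300 = 5.215e+04 rad/s.
Step 2 — Component impedances:
  R: Z = R = 30 Ω
  L: Z = jωL = j·5.215e+04·0.001 = 0 + j52.15 Ω
  C: Z = 1/(jωC) = -j/(ω·C) = 0 - j0.9588 Ω
Step 3 — Series combination: Z_total = R + L + C = 30 + j51.19 Ω = 59.33∠59.6° Ω.
Step 4 — Power factor: PF = cos(φ) = Re(Z)/|Z| = 30/59.33 = 0.5056.
Step 5 — Type: Im(Z) = 51.19 ⇒ lagging (phase φ = 59.6°).

PF = 0.5056 (lagging, φ = 59.6°)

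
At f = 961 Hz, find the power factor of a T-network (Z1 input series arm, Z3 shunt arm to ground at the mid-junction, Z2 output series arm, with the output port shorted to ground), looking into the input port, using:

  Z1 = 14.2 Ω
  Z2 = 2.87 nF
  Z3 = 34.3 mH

Step 1 — Angular frequency: ω = 2π·f = 2π·961 = 6038 rad/s.
Step 2 — Component impedances:
  Z1: Z = R = 14.2 Ω
  Z2: Z = 1/(jωC) = -j/(ω·C) = 0 - j5.771e+04 Ω
  Z3: Z = jωL = j·6038·0.0343 = 0 + j207.1 Ω
Step 3 — With the output port shorted to ground, the output series arm Z2 runs from the junction to ground; the shunt arm Z3 also runs from the junction to ground. They appear in parallel: Z3 || Z2 = 0 + j207.9 Ω.
Step 4 — Series with input arm Z1: Z_in = Z1 + (Z3 || Z2) = 14.2 + j207.9 Ω = 208.3∠86.1° Ω.
Step 5 — Power factor: PF = cos(φ) = Re(Z)/|Z| = 14.2/208.34 = 0.06816.
Step 6 — Type: Im(Z) = 207.9 ⇒ lagging (phase φ = 86.1°).

PF = 0.06816 (lagging, φ = 86.1°)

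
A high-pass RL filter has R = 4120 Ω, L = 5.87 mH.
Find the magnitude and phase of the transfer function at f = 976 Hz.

Step 1 — Angular frequency: ω = 2π·976 = 6132 rad/s.
Step 2 — Transfer function: H(jω) = jωL/(R + jωL).
Step 3 — Numerator jωL = j·36; denominator R + jωL = 4120 + j36.
Step 4 — H = 7.633e-05 + j0.008736.
Step 5 — Magnitude: |H| = 0.008737 (-41.2 dB); phase: φ = 89.5°.

|H| = 0.008737 (-41.2 dB), φ = 89.5°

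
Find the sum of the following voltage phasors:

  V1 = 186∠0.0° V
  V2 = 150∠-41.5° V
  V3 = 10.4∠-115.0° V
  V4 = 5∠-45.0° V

Step 1 — Convert each phasor to rectangular form:
  V1 = 186·(cos(0.0°) + j·sin(0.0°)) = 186 V
  V2 = 150·(cos(-41.5°) + j·sin(-41.5°)) = 112.3 - j99.39 V
  V3 = 10.4·(cos(-115.0°) + j·sin(-115.0°)) = -4.395 - j9.426 V
  V4 = 5·(cos(-45.0°) + j·sin(-45.0°)) = 3.536 - j3.536 V
Step 2 — Sum components: V_total = 297.5 - j112.4 V.
Step 3 — Convert to polar: |V_total| = 318 V, ∠V_total = -20.7°.

V_total = 318∠-20.7° V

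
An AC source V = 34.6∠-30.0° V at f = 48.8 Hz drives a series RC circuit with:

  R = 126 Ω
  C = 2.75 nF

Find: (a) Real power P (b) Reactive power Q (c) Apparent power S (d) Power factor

Step 1 — Angular frequency: ω = 2π·f = 2π·48.8 = 306.6 rad/s.
Step 2 — Component impedances:
  R: Z = R = 126 Ω
  C: Z = 1/(jωC) = -j/(ω·C) = 0 - j1.186e+06 Ω
Step 3 — Series combination: Z_total = R + C = 126 - j1.186e+06 Ω = 1.186e+06∠-90.0° Ω.
Step 4 — Source phasor: V = 34.6∠-30.0° V = 29.96 - j17.3 V.
Step 5 — Current: I = V / Z = 1.459e-05 + j2.526e-05 A = 2.917e-05∠60.0° A.
Step 6 — Complex power: S = V·I* = 1.072e-07 - j0.001009 VA.
Step 7 — Real power: P = Re(S) = 1.072e-07 W.
Step 8 — Reactive power: Q = Im(S) = -0.001009 VAR.
Step 9 — Apparent power: |S| = 0.001009 VA.
Step 10 — Power factor: PF = P/|S| = 0.0001062 (leading).

(a) P = 1.072e-07 W  (b) Q = -0.001009 VAR  (c) S = 0.001009 VA  (d) PF = 0.0001062 (leading)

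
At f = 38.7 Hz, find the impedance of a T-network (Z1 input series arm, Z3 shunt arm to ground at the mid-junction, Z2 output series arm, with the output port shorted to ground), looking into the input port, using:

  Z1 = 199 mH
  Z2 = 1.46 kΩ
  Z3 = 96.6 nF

Step 1 — Angular frequency: ω = 2π·f = 2π·38.7 = 243.2 rad/s.
Step 2 — Component impedances:
  Z1: Z = jωL = j·243.2·0.199 = 0 + j48.39 Ω
  Z2: Z = R = 1460 Ω
  Z3: Z = 1/(jωC) = -j/(ω·C) = 0 - j4.257e+04 Ω
Step 3 — With the output port shorted to ground, the output series arm Z2 runs from the junction to ground; the shunt arm Z3 also runs from the junction to ground. They appear in parallel: Z3 || Z2 = 1458 - j50.01 Ω.
Step 4 — Series with input arm Z1: Z_in = Z1 + (Z3 || Z2) = 1458 - j1.622 Ω = 1458∠-0.1° Ω.

Z = 1458 - j1.622 Ω = 1458∠-0.1° Ω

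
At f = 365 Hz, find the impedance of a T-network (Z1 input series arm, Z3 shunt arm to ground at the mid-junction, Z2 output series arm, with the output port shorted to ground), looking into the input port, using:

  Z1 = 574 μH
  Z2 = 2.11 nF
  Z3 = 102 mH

Step 1 — Angular frequency: ω = 2π·f = 2π·365 = 2293 rad/s.
Step 2 — Component impedances:
  Z1: Z = jωL = j·2293·0.000574 = 0 + j1.316 Ω
  Z2: Z = 1/(jωC) = -j/(ω·C) = 0 - j2.067e+05 Ω
  Z3: Z = jωL = j·2293·0.102 = 0 + j233.9 Ω
Step 3 — With the output port shorted to ground, the output series arm Z2 runs from the junction to ground; the shunt arm Z3 also runs from the junction to ground. They appear in parallel: Z3 || Z2 = 0 + j234.2 Ω.
Step 4 — Series with input arm Z1: Z_in = Z1 + (Z3 || Z2) = 0 + j235.5 Ω = 235.5∠90.0° Ω.

Z = 0 + j235.5 Ω = 235.5∠90.0° Ω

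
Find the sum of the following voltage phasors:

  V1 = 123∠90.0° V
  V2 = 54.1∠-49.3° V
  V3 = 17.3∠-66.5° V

Step 1 — Convert each phasor to rectangular form:
  V1 = 123·(cos(90.0°) + j·sin(90.0°)) = 0 + j123 V
  V2 = 54.1·(cos(-49.3°) + j·sin(-49.3°)) = 35.28 - j41.02 V
  V3 = 17.3·(cos(-66.5°) + j·sin(-66.5°)) = 6.898 - j15.87 V
Step 2 — Sum components: V_total = 42.18 + j66.12 V.
Step 3 — Convert to polar: |V_total| = 78.43 V, ∠V_total = 57.5°.

V_total = 78.43∠57.5° V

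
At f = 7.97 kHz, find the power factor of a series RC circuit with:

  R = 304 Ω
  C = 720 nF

Step 1 — Angular frequency: ω = 2π·f = 2π·7970 = 5.008e+04 rad/s.
Step 2 — Component impedances:
  R: Z = R = 304 Ω
  C: Z = 1/(jωC) = -j/(ω·C) = 0 - j27.74 Ω
Step 3 — Series combination: Z_total = R + C = 304 - j27.74 Ω = 305.3∠-5.2° Ω.
Step 4 — Power factor: PF = cos(φ) = Re(Z)/|Z| = 304/305.26 = 0.9959.
Step 5 — Type: Im(Z) = -27.74 ⇒ leading (phase φ = -5.2°).

PF = 0.9959 (leading, φ = -5.2°)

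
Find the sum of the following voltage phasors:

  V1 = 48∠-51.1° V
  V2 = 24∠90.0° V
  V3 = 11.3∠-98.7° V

Step 1 — Convert each phasor to rectangular form:
  V1 = 48·(cos(-51.1°) + j·sin(-51.1°)) = 30.14 - j37.36 V
  V2 = 24·(cos(90.0°) + j·sin(90.0°)) = 0 + j24 V
  V3 = 11.3·(cos(-98.7°) + j·sin(-98.7°)) = -1.709 - j11.17 V
Step 2 — Sum components: V_total = 28.43 - j24.53 V.
Step 3 — Convert to polar: |V_total| = 37.55 V, ∠V_total = -40.8°.

V_total = 37.55∠-40.8° V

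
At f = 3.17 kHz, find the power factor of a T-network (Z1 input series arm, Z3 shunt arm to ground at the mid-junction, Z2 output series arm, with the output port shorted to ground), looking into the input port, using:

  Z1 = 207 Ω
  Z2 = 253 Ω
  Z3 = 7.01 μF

Step 1 — Angular frequency: ω = 2π·f = 2π·3170 = 1.992e+04 rad/s.
Step 2 — Component impedances:
  Z1: Z = R = 207 Ω
  Z2: Z = R = 253 Ω
  Z3: Z = 1/(jωC) = -j/(ω·C) = 0 - j7.162 Ω
Step 3 — With the output port shorted to ground, the output series arm Z2 runs from the junction to ground; the shunt arm Z3 also runs from the junction to ground. They appear in parallel: Z3 || Z2 = 0.2026 - j7.156 Ω.
Step 4 — Series with input arm Z1: Z_in = Z1 + (Z3 || Z2) = 207.2 - j7.156 Ω = 207.3∠-2.0° Ω.
Step 5 — Power factor: PF = cos(φ) = Re(Z)/|Z| = 207.2/207.33 = 0.9994.
Step 6 — Type: Im(Z) = -7.156 ⇒ leading (phase φ = -2.0°).

PF = 0.9994 (leading, φ = -2.0°)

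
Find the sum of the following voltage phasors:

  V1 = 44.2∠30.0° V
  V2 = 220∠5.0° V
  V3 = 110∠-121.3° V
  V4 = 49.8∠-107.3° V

Step 1 — Convert each phasor to rectangular form:
  V1 = 44.2·(cos(30.0°) + j·sin(30.0°)) = 38.28 + j22.1 V
  V2 = 220·(cos(5.0°) + j·sin(5.0°)) = 219.2 + j19.17 V
  V3 = 110·(cos(-121.3°) + j·sin(-121.3°)) = -57.15 - j93.99 V
  V4 = 49.8·(cos(-107.3°) + j·sin(-107.3°)) = -14.81 - j47.55 V
Step 2 — Sum components: V_total = 185.5 - j100.3 V.
Step 3 — Convert to polar: |V_total| = 210.8 V, ∠V_total = -28.4°.

V_total = 210.8∠-28.4° V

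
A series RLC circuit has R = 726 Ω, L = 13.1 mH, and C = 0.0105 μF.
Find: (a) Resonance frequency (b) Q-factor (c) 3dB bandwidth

Step 1 — Resonance: ω₀ = 1/√(LC) = 1/√(0.0131·1.05e-08) = 8.526e+04 rad/s.
Step 2 — f₀ = ω₀/(2π) = 1.357e+04 Hz.
Step 3 — Series Q: Q = ω₀L/R = 8.526e+04·0.0131/726 = 1.539.
Step 4 — Bandwidth: Δω = ω₀/Q = 5.542e+04 rad/s; BW = Δω/(2π) = 8820 Hz.

(a) f₀ = 1.357e+04 Hz  (b) Q = 1.539  (c) BW = 8820 Hz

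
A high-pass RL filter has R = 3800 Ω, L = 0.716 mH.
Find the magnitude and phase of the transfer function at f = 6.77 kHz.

Step 1 — Angular frequency: ω = 2π·6770 = 4.254e+04 rad/s.
Step 2 — Transfer function: H(jω) = jωL/(R + jωL).
Step 3 — Numerator jωL = j·30.46; denominator R + jωL = 3800 + j30.46.
Step 4 — H = 6.423e-05 + j0.008014.
Step 5 — Magnitude: |H| = 0.008015 (-41.9 dB); phase: φ = 89.5°.

|H| = 0.008015 (-41.9 dB), φ = 89.5°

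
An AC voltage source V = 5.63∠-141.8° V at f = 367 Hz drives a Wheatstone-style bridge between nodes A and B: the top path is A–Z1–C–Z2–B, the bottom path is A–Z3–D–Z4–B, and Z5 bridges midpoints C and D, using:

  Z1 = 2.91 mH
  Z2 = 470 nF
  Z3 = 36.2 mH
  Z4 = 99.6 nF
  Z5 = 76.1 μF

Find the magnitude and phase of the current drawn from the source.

Step 1 — Angular frequency: ω = 2π·f = 2π·367 = 2306 rad/s.
Step 2 — Component impedances:
  Z1: Z = jωL = j·2306·0.00291 = 0 + j6.71 Ω
  Z2: Z = 1/(jωC) = -j/(ω·C) = 0 - j922.7 Ω
  Z3: Z = jωL = j·2306·0.0362 = 0 + j83.47 Ω
  Z4: Z = 1/(jωC) = -j/(ω·C) = 0 - j4354 Ω
  Z5: Z = 1/(jωC) = -j/(ω·C) = 0 - j5.699 Ω
Step 3 — Bridge requires nodal analysis (the Z5 bridge couples midpoints C and D, so the two paths cannot be reduced to a simple series/parallel combination). Setting node B to ground and injecting 1 A at node A, the 3-node admittance system at A, C, D solves to V_A = Z_AB = 0 - j755.2 Ω = 755.2∠-90.0° Ω.
Step 4 — Source phasor: V = 5.63∠-141.8° V = -4.424 - j3.482 V.
Step 5 — Ohm's law: I = V / Z_total = (-4.424 - j3.482) / (0 - j755.2) = 0.00461 - j0.005859 A.
Step 6 — Convert to polar: |I| = 0.007455 A, ∠I = -51.8°.

I = 0.007455∠-51.8° A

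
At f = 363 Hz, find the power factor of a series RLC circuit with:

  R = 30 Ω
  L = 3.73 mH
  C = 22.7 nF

Step 1 — Angular frequency: ω = 2π·f = 2π·363 = 2281 rad/s.
Step 2 — Component impedances:
  R: Z = R = 30 Ω
  L: Z = jωL = j·2281·0.00373 = 0 + j8.507 Ω
  C: Z = 1/(jωC) = -j/(ω·C) = 0 - j1.931e+04 Ω
Step 3 — Series combination: Z_total = R + L + C = 30 - j1.931e+04 Ω = 1.931e+04∠-89.9° Ω.
Step 4 — Power factor: PF = cos(φ) = Re(Z)/|Z| = 30/1.931e+04 = 0.001554.
Step 5 — Type: Im(Z) = -1.931e+04 ⇒ leading (phase φ = -89.9°).

PF = 0.001554 (leading, φ = -89.9°)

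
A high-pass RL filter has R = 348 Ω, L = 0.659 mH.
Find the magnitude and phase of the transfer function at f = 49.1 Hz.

Step 1 — Angular frequency: ω = 2π·49.1 = 308.5 rad/s.
Step 2 — Transfer function: H(jω) = jωL/(R + jωL).
Step 3 — Numerator jωL = j·0.2033; denominator R + jωL = 348 + j0.2033.
Step 4 — H = 3.413e-07 + j0.0005842.
Step 5 — Magnitude: |H| = 0.0005842 (-64.7 dB); phase: φ = 90.0°.

|H| = 0.0005842 (-64.7 dB), φ = 90.0°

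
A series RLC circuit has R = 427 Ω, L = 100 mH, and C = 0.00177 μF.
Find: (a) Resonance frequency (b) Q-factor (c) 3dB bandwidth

Step 1 — Resonance: ω₀ = 1/√(LC) = 1/√(0.1·1.77e-09) = 7.516e+04 rad/s.
Step 2 — f₀ = ω₀/(2π) = 1.196e+04 Hz.
Step 3 — Series Q: Q = ω₀L/R = 7.516e+04·0.1/427 = 17.6.
Step 4 — Bandwidth: Δω = ω₀/Q = 4270 rad/s; BW = Δω/(2π) = 679.6 Hz.

(a) f₀ = 1.196e+04 Hz  (b) Q = 17.6  (c) BW = 679.6 Hz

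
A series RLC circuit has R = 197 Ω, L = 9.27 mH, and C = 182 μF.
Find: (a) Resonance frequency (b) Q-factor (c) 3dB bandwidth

Step 1 — Resonance condition Im(Z)=0 gives ω₀ = 1/√(LC).
Step 2 — ω₀ = 1/√(0.00927·0.000182) = 769.9 rad/s.
Step 3 — f₀ = ω₀/(2π) = 122.5 Hz.
Step 4 — Series Q: Q = ω₀L/R = 769.9·0.00927/197 = 0.03623.
Step 5 — 3dB bandwidth: Δω = ω₀/Q = 2.125e+04 rad/s; BW = Δω/(2π) = 3382 Hz.

(a) f₀ = 122.5 Hz  (b) Q = 0.03623  (c) BW = 3382 Hz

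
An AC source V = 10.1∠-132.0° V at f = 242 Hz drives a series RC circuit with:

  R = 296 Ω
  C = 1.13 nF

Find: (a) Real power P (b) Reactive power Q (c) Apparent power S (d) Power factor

Step 1 — Angular frequency: ω = 2π·f = 2π·242 = 1521 rad/s.
Step 2 — Component impedances:
  R: Z = R = 296 Ω
  C: Z = 1/(jωC) = -j/(ω·C) = 0 - j5.82e+05 Ω
Step 3 — Series combination: Z_total = R + C = 296 - j5.82e+05 Ω = 5.82e+05∠-90.0° Ω.
Step 4 — Source phasor: V = 10.1∠-132.0° V = -6.758 - j7.506 V.
Step 5 — Current: I = V / Z = 1.289e-05 - j1.162e-05 A = 1.735e-05∠-42.0° A.
Step 6 — Complex power: S = V·I* = 8.914e-08 - j0.0001753 VA.
Step 7 — Real power: P = Re(S) = 8.914e-08 W.
Step 8 — Reactive power: Q = Im(S) = -0.0001753 VAR.
Step 9 — Apparent power: |S| = 0.0001753 VA.
Step 10 — Power factor: PF = P/|S| = 0.0005086 (leading).

(a) P = 8.914e-08 W  (b) Q = -0.0001753 VAR  (c) S = 0.0001753 VA  (d) PF = 0.0005086 (leading)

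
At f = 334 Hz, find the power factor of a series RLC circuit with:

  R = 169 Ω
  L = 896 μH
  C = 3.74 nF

Step 1 — Angular frequency: ω = 2π·f = 2π·334 = 2099 rad/s.
Step 2 — Component impedances:
  R: Z = R = 169 Ω
  L: Z = jωL = j·2099·0.000896 = 0 + j1.88 Ω
  C: Z = 1/(jωC) = -j/(ω·C) = 0 - j1.274e+05 Ω
Step 3 — Series combination: Z_total = R + L + C = 169 - j1.274e+05 Ω = 1.274e+05∠-89.9° Ω.
Step 4 — Power factor: PF = cos(φ) = Re(Z)/|Z| = 169/1.2741e+05 = 0.001326.
Step 5 — Type: Im(Z) = -1.274e+05 ⇒ leading (phase φ = -89.9°).

PF = 0.001326 (leading, φ = -89.9°)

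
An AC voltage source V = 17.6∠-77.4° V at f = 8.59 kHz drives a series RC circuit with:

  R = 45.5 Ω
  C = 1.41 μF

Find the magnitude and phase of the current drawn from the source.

Step 1 — Angular frequency: ω = 2π·f = 2π·8590 = 5.397e+04 rad/s.
Step 2 — Component impedances:
  R: Z = R = 45.5 Ω
  C: Z = 1/(jωC) = -j/(ω·C) = 0 - j13.14 Ω
Step 3 — Series combination: Z_total = R + C = 45.5 - j13.14 Ω = 47.36∠-16.1° Ω.
Step 4 — Source phasor: V = 17.6∠-77.4° V = 3.839 - j17.18 V.
Step 5 — Ohm's law: I = V / Z_total = (3.839 - j17.18) / (45.5 - j13.14) = 0.1785 - j0.3259 A.
Step 6 — Convert to polar: |I| = 0.3716 A, ∠I = -61.3°.

I = 0.3716∠-61.3° A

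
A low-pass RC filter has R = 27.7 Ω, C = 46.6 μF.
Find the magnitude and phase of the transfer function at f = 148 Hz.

Step 1 — Angular frequency: ω = 2π·148 = 929.9 rad/s.
Step 2 — Transfer function: H(jω) = 1/(1 + jωRC).
Step 3 — Denominator: 1 + jωRC = 1 + j·929.9·27.7·4.66e-05 = 1 + j1.2.
Step 4 — H = 0.4097 - j0.4918.
Step 5 — Magnitude: |H| = 0.6401 (-3.9 dB); phase: φ = -50.2°.

|H| = 0.6401 (-3.9 dB), φ = -50.2°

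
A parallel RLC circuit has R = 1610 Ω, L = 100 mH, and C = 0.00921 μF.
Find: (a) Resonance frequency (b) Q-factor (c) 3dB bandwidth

Step 1 — Resonance: ω₀ = 1/√(LC) = 1/√(0.1·9.21e-09) = 3.295e+04 rad/s.
Step 2 — f₀ = ω₀/(2π) = 5244 Hz.
Step 3 — Parallel Q: Q = R/(ω₀L) = 1610/(3.295e+04·0.1) = 0.4886.
Step 4 — Bandwidth: Δω = ω₀/Q = 6.744e+04 rad/s; BW = Δω/(2π) = 1.073e+04 Hz.

(a) f₀ = 5244 Hz  (b) Q = 0.4886  (c) BW = 1.073e+04 Hz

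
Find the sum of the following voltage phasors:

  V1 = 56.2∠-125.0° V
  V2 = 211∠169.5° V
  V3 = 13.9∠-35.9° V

Step 1 — Convert each phasor to rectangular form:
  V1 = 56.2·(cos(-125.0°) + j·sin(-125.0°)) = -32.23 - j46.04 V
  V2 = 211·(cos(169.5°) + j·sin(169.5°)) = -207.5 + j38.45 V
  V3 = 13.9·(cos(-35.9°) + j·sin(-35.9°)) = 11.26 - j8.151 V
Step 2 — Sum components: V_total = -228.4 - j15.74 V.
Step 3 — Convert to polar: |V_total| = 229 V, ∠V_total = -176.1°.

V_total = 229∠-176.1° V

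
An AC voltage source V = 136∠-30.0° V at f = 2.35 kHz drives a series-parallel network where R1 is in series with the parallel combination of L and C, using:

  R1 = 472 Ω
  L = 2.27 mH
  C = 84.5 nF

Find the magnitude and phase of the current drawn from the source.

Step 1 — Angular frequency: ω = 2π·f = 2π·2350 = 1.477e+04 rad/s.
Step 2 — Component impedances:
  R1: Z = R = 472 Ω
  L: Z = jωL = j·1.477e+04·0.00227 = 0 + j33.52 Ω
  C: Z = 1/(jωC) = -j/(ω·C) = 0 - j801.5 Ω
Step 3 — Parallel branch: L || C = 1/(1/L + 1/C) = 0 + j34.98 Ω.
Step 4 — Series with R1: Z_total = R1 + (L || C) = 472 + j34.98 Ω = 473.3∠4.2° Ω.
Step 5 — Source phasor: V = 136∠-30.0° V = 117.8 - j68 V.
Step 6 — Ohm's law: I = V / Z_total = (117.8 - j68) / (472 + j34.98) = 0.2376 - j0.1617 A.
Step 7 — Convert to polar: |I| = 0.2873 A, ∠I = -34.2°.

I = 0.2873∠-34.2° A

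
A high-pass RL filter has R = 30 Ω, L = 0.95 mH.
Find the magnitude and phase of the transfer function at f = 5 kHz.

Step 1 — Angular frequency: ω = 2π·5000 = 3.142e+04 rad/s.
Step 2 — Transfer function: H(jω) = jωL/(R + jωL).
Step 3 — Numerator jωL = j·29.85; denominator R + jωL = 30 + j29.85.
Step 4 — H = 0.4974 + j0.5.
Step 5 — Magnitude: |H| = 0.7053 (-3.0 dB); phase: φ = 45.1°.

|H| = 0.7053 (-3.0 dB), φ = 45.1°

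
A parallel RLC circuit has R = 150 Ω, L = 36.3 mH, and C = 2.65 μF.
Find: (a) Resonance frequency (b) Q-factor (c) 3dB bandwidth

Step 1 — Resonance: ω₀ = 1/√(LC) = 1/√(0.0363·2.65e-06) = 3224 rad/s.
Step 2 — f₀ = ω₀/(2π) = 513.1 Hz.
Step 3 — Parallel Q: Q = R/(ω₀L) = 150/(3224·0.0363) = 1.282.
Step 4 — Bandwidth: Δω = ω₀/Q = 2516 rad/s; BW = Δω/(2π) = 400.4 Hz.

(a) f₀ = 513.1 Hz  (b) Q = 1.282  (c) BW = 400.4 Hz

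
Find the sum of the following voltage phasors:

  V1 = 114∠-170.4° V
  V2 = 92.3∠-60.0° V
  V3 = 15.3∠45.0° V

Step 1 — Convert each phasor to rectangular form:
  V1 = 114·(cos(-170.4°) + j·sin(-170.4°)) = -112.4 - j19.01 V
  V2 = 92.3·(cos(-60.0°) + j·sin(-60.0°)) = 46.15 - j79.93 V
  V3 = 15.3·(cos(45.0°) + j·sin(45.0°)) = 10.82 + j10.82 V
Step 2 — Sum components: V_total = -55.43 - j88.13 V.
Step 3 — Convert to polar: |V_total| = 104.1 V, ∠V_total = -122.2°.

V_total = 104.1∠-122.2° V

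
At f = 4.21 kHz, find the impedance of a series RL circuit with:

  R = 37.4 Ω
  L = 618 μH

Step 1 — Angular frequency: ω = 2π·f = 2π·4210 = 2.645e+04 rad/s.
Step 2 — Component impedances:
  R: Z = R = 37.4 Ω
  L: Z = jωL = j·2.645e+04·0.000618 = 0 + j16.35 Ω
Step 3 — Series combination: Z_total = R + L = 37.4 + j16.35 Ω = 40.82∠23.6° Ω.

Z = 37.4 + j16.35 Ω = 40.82∠23.6° Ω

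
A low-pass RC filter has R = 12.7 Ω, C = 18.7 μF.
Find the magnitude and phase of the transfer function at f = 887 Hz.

Step 1 — Angular frequency: ω = 2π·887 = 5573 rad/s.
Step 2 — Transfer function: H(jω) = 1/(1 + jωRC).
Step 3 — Denominator: 1 + jωRC = 1 + j·5573·12.7·1.87e-05 = 1 + j1.324.
Step 4 — H = 0.3634 - j0.481.
Step 5 — Magnitude: |H| = 0.6028 (-4.4 dB); phase: φ = -52.9°.

|H| = 0.6028 (-4.4 dB), φ = -52.9°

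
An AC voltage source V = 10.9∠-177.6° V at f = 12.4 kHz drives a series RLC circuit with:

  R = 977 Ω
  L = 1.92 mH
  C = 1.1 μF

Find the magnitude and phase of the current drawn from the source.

Step 1 — Angular frequency: ω = 2π·f = 2π·1.24e+04 = 7.791e+04 rad/s.
Step 2 — Component impedances:
  R: Z = R = 977 Ω
  L: Z = jωL = j·7.791e+04·0.00192 = 0 + j149.6 Ω
  C: Z = 1/(jωC) = -j/(ω·C) = 0 - j11.67 Ω
Step 3 — Series combination: Z_total = R + L + C = 977 + j137.9 Ω = 986.7∠8.0° Ω.
Step 4 — Source phasor: V = 10.9∠-177.6° V = -10.89 - j0.4564 V.
Step 5 — Ohm's law: I = V / Z_total = (-10.89 - j0.4564) / (977 + j137.9) = -0.01099 + j0.001085 A.
Step 6 — Convert to polar: |I| = 0.01105 A, ∠I = 174.4°.

I = 0.01105∠174.4° A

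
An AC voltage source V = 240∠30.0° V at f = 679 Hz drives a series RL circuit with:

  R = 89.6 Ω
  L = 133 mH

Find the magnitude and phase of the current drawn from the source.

Step 1 — Angular frequency: ω = 2π·f = 2π·679 = 4266 rad/s.
Step 2 — Component impedances:
  R: Z = R = 89.6 Ω
  L: Z = jωL = j·4266·0.133 = 0 + j567.4 Ω
Step 3 — Series combination: Z_total = R + L = 89.6 + j567.4 Ω = 574.4∠81.0° Ω.
Step 4 — Source phasor: V = 240∠30.0° V = 207.8 + j120 V.
Step 5 — Ohm's law: I = V / Z_total = (207.8 + j120) / (89.6 + j567.4) = 0.2628 - j0.3248 A.
Step 6 — Convert to polar: |I| = 0.4178 A, ∠I = -51.0°.

I = 0.4178∠-51.0° A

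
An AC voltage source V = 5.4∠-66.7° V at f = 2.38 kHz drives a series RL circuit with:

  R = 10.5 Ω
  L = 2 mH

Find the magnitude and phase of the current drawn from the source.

Step 1 — Angular frequency: ω = 2π·f = 2π·2380 = 1.495e+04 rad/s.
Step 2 — Component impedances:
  R: Z = R = 10.5 Ω
  L: Z = jωL = j·1.495e+04·0.002 = 0 + j29.91 Ω
Step 3 — Series combination: Z_total = R + L = 10.5 + j29.91 Ω = 31.7∠70.7° Ω.
Step 4 — Source phasor: V = 5.4∠-66.7° V = 2.136 - j4.96 V.
Step 5 — Ohm's law: I = V / Z_total = (2.136 - j4.96) / (10.5 + j29.91) = -0.1253 - j0.1154 A.
Step 6 — Convert to polar: |I| = 0.1704 A, ∠I = -137.4°.

I = 0.1704∠-137.4° A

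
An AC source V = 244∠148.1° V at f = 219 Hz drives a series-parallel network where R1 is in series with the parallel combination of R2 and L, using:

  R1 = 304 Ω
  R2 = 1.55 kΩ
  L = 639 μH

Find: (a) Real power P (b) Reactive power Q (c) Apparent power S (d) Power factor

Step 1 — Angular frequency: ω = 2π·f = 2π·219 = 1376 rad/s.
Step 2 — Component impedances:
  R1: Z = R = 304 Ω
  R2: Z = R = 1550 Ω
  L: Z = jωL = j·1376·0.000639 = 0 + j0.8793 Ω
Step 3 — Parallel branch: R2 || L = 1/(1/R2 + 1/L) = 0.0004988 + j0.8793 Ω.
Step 4 — Series with R1: Z_total = R1 + (R2 || L) = 304 + j0.8793 Ω = 304∠0.2° Ω.
Step 5 — Source phasor: V = 244∠148.1° V = -207.1 + j128.9 V.
Step 6 — Current: I = V / Z = -0.6802 + j0.4261 A = 0.8026∠147.9° A.
Step 7 — Complex power: S = V·I* = 195.8 + j0.5664 VA.
Step 8 — Real power: P = Re(S) = 195.8 W.
Step 9 — Reactive power: Q = Im(S) = 0.5664 VAR.
Step 10 — Apparent power: |S| = 195.8 VA.
Step 11 — Power factor: PF = P/|S| = 1 (lagging).

(a) P = 195.8 W  (b) Q = 0.5664 VAR  (c) S = 195.8 VA  (d) PF = 1 (lagging)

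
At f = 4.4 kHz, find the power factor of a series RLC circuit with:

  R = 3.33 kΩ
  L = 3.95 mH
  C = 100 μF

Step 1 — Angular frequency: ω = 2π·f = 2π·4400 = 2.765e+04 rad/s.
Step 2 — Component impedances:
  R: Z = R = 3330 Ω
  L: Z = jωL = j·2.765e+04·0.00395 = 0 + j109.2 Ω
  C: Z = 1/(jωC) = -j/(ω·C) = 0 - j0.3617 Ω
Step 3 — Series combination: Z_total = R + L + C = 3330 + j108.8 Ω = 3332∠1.9° Ω.
Step 4 — Power factor: PF = cos(φ) = Re(Z)/|Z| = 3330/3331.8 = 0.9995.
Step 5 — Type: Im(Z) = 108.8 ⇒ lagging (phase φ = 1.9°).

PF = 0.9995 (lagging, φ = 1.9°)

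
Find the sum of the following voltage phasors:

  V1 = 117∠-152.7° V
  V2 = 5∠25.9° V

Step 1 — Convert each phasor to rectangular form:
  V1 = 117·(cos(-152.7°) + j·sin(-152.7°)) = -104 - j53.66 V
  V2 = 5·(cos(25.9°) + j·sin(25.9°)) = 4.498 + j2.184 V
Step 2 — Sum components: V_total = -99.47 - j51.48 V.
Step 3 — Convert to polar: |V_total| = 112 V, ∠V_total = -152.6°.

V_total = 112∠-152.6° V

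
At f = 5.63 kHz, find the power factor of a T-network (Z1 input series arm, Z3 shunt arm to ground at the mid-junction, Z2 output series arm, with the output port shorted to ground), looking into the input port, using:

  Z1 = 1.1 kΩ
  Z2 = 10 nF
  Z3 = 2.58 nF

Step 1 — Angular frequency: ω = 2π·f = 2π·5630 = 3.537e+04 rad/s.
Step 2 — Component impedances:
  Z1: Z = R = 1100 Ω
  Z2: Z = 1/(jωC) = -j/(ω·C) = 0 - j2827 Ω
  Z3: Z = 1/(jωC) = -j/(ω·C) = 0 - j1.096e+04 Ω
Step 3 — With the output port shorted to ground, the output series arm Z2 runs from the junction to ground; the shunt arm Z3 also runs from the junction to ground. They appear in parallel: Z3 || Z2 = 0 - j2247 Ω.
Step 4 — Series with input arm Z1: Z_in = Z1 + (Z3 || Z2) = 1100 - j2247 Ω = 2502∠-63.9° Ω.
Step 5 — Power factor: PF = cos(φ) = Re(Z)/|Z| = 1100/2501.9 = 0.4397.
Step 6 — Type: Im(Z) = -2247 ⇒ leading (phase φ = -63.9°).

PF = 0.4397 (leading, φ = -63.9°)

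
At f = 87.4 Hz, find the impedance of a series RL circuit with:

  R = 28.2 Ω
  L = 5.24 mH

Step 1 — Angular frequency: ω = 2π·f = 2π·87.4 = 549.2 rad/s.
Step 2 — Component impedances:
  R: Z = R = 28.2 Ω
  L: Z = jωL = j·549.2·0.00524 = 0 + j2.878 Ω
Step 3 — Series combination: Z_total = R + L = 28.2 + j2.878 Ω = 28.35∠5.8° Ω.

Z = 28.2 + j2.878 Ω = 28.35∠5.8° Ω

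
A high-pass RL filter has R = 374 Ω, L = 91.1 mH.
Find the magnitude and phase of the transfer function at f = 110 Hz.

Step 1 — Angular frequency: ω = 2π·110 = 691.2 rad/s.
Step 2 — Transfer function: H(jω) = jωL/(R + jωL).
Step 3 — Numerator jωL = j·62.96; denominator R + jωL = 374 + j62.96.
Step 4 — H = 0.02756 + j0.1637.
Step 5 — Magnitude: |H| = 0.166 (-15.6 dB); phase: φ = 80.4°.

|H| = 0.166 (-15.6 dB), φ = 80.4°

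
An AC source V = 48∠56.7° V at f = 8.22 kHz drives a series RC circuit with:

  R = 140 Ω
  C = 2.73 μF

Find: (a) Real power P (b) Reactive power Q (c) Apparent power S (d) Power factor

Step 1 — Angular frequency: ω = 2π·f = 2π·8220 = 5.165e+04 rad/s.
Step 2 — Component impedances:
  R: Z = R = 140 Ω
  C: Z = 1/(jωC) = -j/(ω·C) = 0 - j7.092 Ω
Step 3 — Series combination: Z_total = R + C = 140 - j7.092 Ω = 140.2∠-2.9° Ω.
Step 4 — Source phasor: V = 48∠56.7° V = 26.35 + j40.12 V.
Step 5 — Current: I = V / Z = 0.1733 + j0.2953 A = 0.3424∠59.6° A.
Step 6 — Complex power: S = V·I* = 16.42 - j0.8316 VA.
Step 7 — Real power: P = Re(S) = 16.42 W.
Step 8 — Reactive power: Q = Im(S) = -0.8316 VAR.
Step 9 — Apparent power: |S| = 16.44 VA.
Step 10 — Power factor: PF = P/|S| = 0.9987 (leading).

(a) P = 16.42 W  (b) Q = -0.8316 VAR  (c) S = 16.44 VA  (d) PF = 0.9987 (leading)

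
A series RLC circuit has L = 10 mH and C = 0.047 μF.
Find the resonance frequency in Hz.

Step 1 — Resonance condition Im(Z)=0 gives ω₀ = 1/√(LC).
Step 2 — ω₀ = 1/√(0.01·4.7e-08) = 4.613e+04 rad/s.
Step 3 — f₀ = ω₀/(2π) = 7341 Hz.

f₀ = 7341 Hz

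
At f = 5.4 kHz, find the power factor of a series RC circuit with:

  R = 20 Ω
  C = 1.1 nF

Step 1 — Angular frequency: ω = 2π·f = 2π·5400 = 3.393e+04 rad/s.
Step 2 — Component impedances:
  R: Z = R = 20 Ω
  C: Z = 1/(jωC) = -j/(ω·C) = 0 - j2.679e+04 Ω
Step 3 — Series combination: Z_total = R + C = 20 - j2.679e+04 Ω = 2.679e+04∠-90.0° Ω.
Step 4 — Power factor: PF = cos(φ) = Re(Z)/|Z| = 20/26794 = 0.0007464.
Step 5 — Type: Im(Z) = -2.679e+04 ⇒ leading (phase φ = -90.0°).

PF = 0.0007464 (leading, φ = -90.0°)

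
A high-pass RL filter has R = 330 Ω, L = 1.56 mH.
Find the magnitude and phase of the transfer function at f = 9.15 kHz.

Step 1 — Angular frequency: ω = 2π·9150 = 5.749e+04 rad/s.
Step 2 — Transfer function: H(jω) = jωL/(R + jωL).
Step 3 — Numerator jωL = j·89.69; denominator R + jωL = 330 + j89.69.
Step 4 — H = 0.06878 + j0.2531.
Step 5 — Magnitude: |H| = 0.2623 (-11.6 dB); phase: φ = 74.8°.

|H| = 0.2623 (-11.6 dB), φ = 74.8°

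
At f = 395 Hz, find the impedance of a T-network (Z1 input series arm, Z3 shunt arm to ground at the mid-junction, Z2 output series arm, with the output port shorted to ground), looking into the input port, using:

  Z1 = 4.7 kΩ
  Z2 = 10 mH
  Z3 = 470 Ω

Step 1 — Angular frequency: ω = 2π·f = 2π·395 = 2482 rad/s.
Step 2 — Component impedances:
  Z1: Z = R = 4700 Ω
  Z2: Z = jωL = j·2482·0.01 = 0 + j24.82 Ω
  Z3: Z = R = 470 Ω
Step 3 — With the output port shorted to ground, the output series arm Z2 runs from the junction to ground; the shunt arm Z3 also runs from the junction to ground. They appear in parallel: Z3 || Z2 = 1.307 + j24.75 Ω.
Step 4 — Series with input arm Z1: Z_in = Z1 + (Z3 || Z2) = 4701 + j24.75 Ω = 4701∠0.3° Ω.

Z = 4701 + j24.75 Ω = 4701∠0.3° Ω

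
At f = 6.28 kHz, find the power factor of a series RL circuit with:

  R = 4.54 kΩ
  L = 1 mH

Step 1 — Angular frequency: ω = 2π·f = 2π·6280 = 3.946e+04 rad/s.
Step 2 — Component impedances:
  R: Z = R = 4540 Ω
  L: Z = jωL = j·3.946e+04·0.001 = 0 + j39.46 Ω
Step 3 — Series combination: Z_total = R + L = 4540 + j39.46 Ω = 4540∠0.5° Ω.
Step 4 — Power factor: PF = cos(φ) = Re(Z)/|Z| = 4540/4540 = 1.
Step 5 — Type: Im(Z) = 39.46 ⇒ lagging (phase φ = 0.5°).

PF = 1 (lagging, φ = 0.5°)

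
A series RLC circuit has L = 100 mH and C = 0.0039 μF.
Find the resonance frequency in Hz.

Step 1 — Resonance condition Im(Z)=0 gives ω₀ = 1/√(LC).
Step 2 — ω₀ = 1/√(0.1·3.9e-09) = 5.064e+04 rad/s.
Step 3 — f₀ = ω₀/(2π) = 8059 Hz.

f₀ = 8059 Hz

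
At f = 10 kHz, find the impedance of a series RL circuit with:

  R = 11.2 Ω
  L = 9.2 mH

Step 1 — Angular frequency: ω = 2π·f = 2π·1e+04 = 6.283e+04 rad/s.
Step 2 — Component impedances:
  R: Z = R = 11.2 Ω
  L: Z = jωL = j·6.283e+04·0.0092 = 0 + j578.1 Ω
Step 3 — Series combination: Z_total = R + L = 11.2 + j578.1 Ω = 578.2∠88.9° Ω.

Z = 11.2 + j578.1 Ω = 578.2∠88.9° Ω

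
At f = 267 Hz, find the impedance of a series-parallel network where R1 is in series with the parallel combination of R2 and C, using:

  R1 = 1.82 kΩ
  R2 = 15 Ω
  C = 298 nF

Step 1 — Angular frequency: ω = 2π·f = 2π·267 = 1678 rad/s.
Step 2 — Component impedances:
  R1: Z = R = 1820 Ω
  R2: Z = R = 15 Ω
  C: Z = 1/(jωC) = -j/(ω·C) = 0 - j2000 Ω
Step 3 — Parallel branch: R2 || C = 1/(1/R2 + 1/C) = 15 - j0.1125 Ω.
Step 4 — Series with R1: Z_total = R1 + (R2 || C) = 1835 - j0.1125 Ω = 1835∠-0.0° Ω.

Z = 1835 - j0.1125 Ω = 1835∠-0.0° Ω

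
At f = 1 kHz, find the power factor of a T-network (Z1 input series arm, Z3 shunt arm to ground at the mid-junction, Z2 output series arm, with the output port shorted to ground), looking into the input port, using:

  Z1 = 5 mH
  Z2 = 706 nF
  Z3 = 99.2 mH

Step 1 — Angular frequency: ω = 2π·f = 2π·1000 = 6283 rad/s.
Step 2 — Component impedances:
  Z1: Z = jωL = j·6283·0.005 = 0 + j31.42 Ω
  Z2: Z = 1/(jωC) = -j/(ω·C) = 0 - j225.4 Ω
  Z3: Z = jωL = j·6283·0.0992 = 0 + j623.3 Ω
Step 3 — With the output port shorted to ground, the output series arm Z2 runs from the junction to ground; the shunt arm Z3 also runs from the junction to ground. They appear in parallel: Z3 || Z2 = 0 - j353.2 Ω.
Step 4 — Series with input arm Z1: Z_in = Z1 + (Z3 || Z2) = 0 - j321.7 Ω = 321.7∠-90.0° Ω.
Step 5 — Power factor: PF = cos(φ) = Re(Z)/|Z| = 0/321.7 = 0.
Step 6 — Type: Im(Z) = -321.7 ⇒ leading (phase φ = -90.0°).

PF = 0 (leading, φ = -90.0°)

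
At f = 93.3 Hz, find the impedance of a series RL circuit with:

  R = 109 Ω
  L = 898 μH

Step 1 — Angular frequency: ω = 2π·f = 2π·93.3 = 586.2 rad/s.
Step 2 — Component impedances:
  R: Z = R = 109 Ω
  L: Z = jωL = j·586.2·0.000898 = 0 + j0.5264 Ω
Step 3 — Series combination: Z_total = R + L = 109 + j0.5264 Ω = 109∠0.3° Ω.

Z = 109 + j0.5264 Ω = 109∠0.3° Ω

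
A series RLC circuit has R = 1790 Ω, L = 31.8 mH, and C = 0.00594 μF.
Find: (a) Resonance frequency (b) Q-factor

Step 1 — Resonance condition Im(Z)=0 gives ω₀ = 1/√(LC).
Step 2 — ω₀ = 1/√(0.0318·5.94e-09) = 7.276e+04 rad/s.
Step 3 — f₀ = ω₀/(2π) = 1.158e+04 Hz.
Step 4 — Series Q: Q = ω₀L/R = 7.276e+04·0.0318/1790 = 1.293.

(a) f₀ = 1.158e+04 Hz  (b) Q = 1.293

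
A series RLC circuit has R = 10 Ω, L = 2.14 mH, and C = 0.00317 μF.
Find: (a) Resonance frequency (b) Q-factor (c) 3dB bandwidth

Step 1 — Resonance: ω₀ = 1/√(LC) = 1/√(0.00214·3.17e-09) = 3.839e+05 rad/s.
Step 2 — f₀ = ω₀/(2π) = 6.111e+04 Hz.
Step 3 — Series Q: Q = ω₀L/R = 3.839e+05·0.00214/10 = 82.16.
Step 4 — Bandwidth: Δω = ω₀/Q = 4673 rad/s; BW = Δω/(2π) = 743.7 Hz.

(a) f₀ = 6.111e+04 Hz  (b) Q = 82.16  (c) BW = 743.7 Hz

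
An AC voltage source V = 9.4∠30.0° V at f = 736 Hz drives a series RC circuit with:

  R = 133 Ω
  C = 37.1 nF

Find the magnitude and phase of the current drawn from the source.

Step 1 — Angular frequency: ω = 2π·f = 2π·736 = 4624 rad/s.
Step 2 — Component impedances:
  R: Z = R = 133 Ω
  C: Z = 1/(jωC) = -j/(ω·C) = 0 - j5829 Ω
Step 3 — Series combination: Z_total = R + C = 133 - j5829 Ω = 5830∠-88.7° Ω.
Step 4 — Source phasor: V = 9.4∠30.0° V = 8.141 + j4.7 V.
Step 5 — Ohm's law: I = V / Z_total = (8.141 + j4.7) / (133 - j5829) = -0.0007741 + j0.001414 A.
Step 6 — Convert to polar: |I| = 0.001612 A, ∠I = 118.7°.

I = 0.001612∠118.7° A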